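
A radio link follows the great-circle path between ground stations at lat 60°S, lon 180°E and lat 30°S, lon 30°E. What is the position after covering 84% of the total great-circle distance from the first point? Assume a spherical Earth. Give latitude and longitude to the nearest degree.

Convert each endpoint to a unit vector on the sphere (x = cos φ cos λ, y = cos φ sin λ, z = sin φ).
The central angle between the endpoints is δ = arccos(p₁·p₂) ≈ 1.513 rad (86.7°).
Interpolate at f = 0.84 with slerp weights a = sin((1−f)δ)/sin δ ≈ 0.240, b = sin(fδ)/sin δ ≈ 0.957.
p = a·p₁ + b·p₂ ≈ (0.598, 0.414, -0.686); φ = arcsin(p_z) ≈ -43.34°, λ = atan2(p_y, p_x) ≈ 34.73°.

≈ lat 43°S, lon 35°E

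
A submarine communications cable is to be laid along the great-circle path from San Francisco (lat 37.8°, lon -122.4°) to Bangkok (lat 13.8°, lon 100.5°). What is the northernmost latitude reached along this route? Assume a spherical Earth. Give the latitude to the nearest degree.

The great circle lies in the plane with unit normal n̂ = (p₁ × p₂)/|p₁ × p₂|.
Here n̂_z ≈ -0.574; the vertex latitude is φ_max = arccos|n̂_z| ≈ 54.9°.

≈ 55°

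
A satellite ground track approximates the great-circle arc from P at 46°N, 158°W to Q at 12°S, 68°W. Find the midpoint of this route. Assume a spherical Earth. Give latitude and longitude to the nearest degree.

Convert each endpoint to a unit vector on the sphere (x = cos φ cos λ, y = cos φ sin λ, z = sin φ).
The central angle between the endpoints is δ = arccos(p₁·p₂) ≈ 1.721 rad (98.6°).
Interpolate at f = 1/2 with slerp weights a = sin((1−f)δ)/sin δ ≈ 0.767, b = sin(fδ)/sin δ ≈ 0.767.
p = a·p₁ + b·p₂ ≈ (-0.213, -0.895, 0.392); φ = arcsin(p_z) ≈ 23.09°, λ = atan2(p_y, p_x) ≈ -103.38°.

≈ 23°N, 103°W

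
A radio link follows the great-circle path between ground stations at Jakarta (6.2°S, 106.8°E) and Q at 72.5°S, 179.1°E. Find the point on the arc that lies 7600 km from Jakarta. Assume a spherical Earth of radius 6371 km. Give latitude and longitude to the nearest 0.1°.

≈ 67.5°S, 151.9°E

Write both endpoints as unit vectors p₁, p₂ with components (cos φ cos λ, cos φ sin λ, sin φ).
The central angle between the endpoints is δ = arccos(p₁·p₂) ≈ 1.376 rad (78.8°). The total great-circle distance is δ·R ≈ 1.376 × 6371 ≈ 8764 km, so the target fraction is f = 7600/8764 ≈ 0.867.
Interpolate at f ≈ 0.867 with slerp weights a = sin((1−f)δ)/sin δ ≈ 0.185, b = sin(fδ)/sin δ ≈ 0.947.
p = a·p₁ + b·p₂ ≈ (-0.338, 0.181, -0.924); φ = arcsin(p_z) ≈ -67.46°, λ = atan2(p_y, p_x) ≈ 151.86°.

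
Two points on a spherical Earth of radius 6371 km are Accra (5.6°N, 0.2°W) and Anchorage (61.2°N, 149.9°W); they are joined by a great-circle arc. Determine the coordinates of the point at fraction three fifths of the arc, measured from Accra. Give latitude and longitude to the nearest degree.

From cos δ = sin φ₁ sin φ₂ + cos φ₁ cos φ₂ cos Δλ, the central angle is δ ≈ 1.905 rad (109.2°).
Interpolate at f = 3/5 with slerp weights a = sin((1−f)δ)/sin δ ≈ 0.731, b = sin(fδ)/sin δ ≈ 0.963.
p = a·p₁ + b·p₂ ≈ (0.326, -0.235, 0.916); φ = arcsin(p_z) ≈ 66.29°, λ = atan2(p_y, p_x) ≈ -35.82°.

≈ (66°N, 36°W)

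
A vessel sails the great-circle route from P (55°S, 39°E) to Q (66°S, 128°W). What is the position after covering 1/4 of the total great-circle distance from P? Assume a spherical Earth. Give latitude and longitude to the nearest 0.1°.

≈ (69.5°S, 34.6°E)

The haversine formula gives a central angle δ ≈ 1.023 rad (58.6°) between the endpoints.
Interpolate at f = 1/4 with slerp weights a = sin((1−f)δ)/sin δ ≈ 0.813, b = sin(fδ)/sin δ ≈ 0.296.
p = a·p₁ + b·p₂ ≈ (0.288, 0.199, -0.937); φ = arcsin(p_z) ≈ -69.51°, λ = atan2(p_y, p_x) ≈ 34.56°.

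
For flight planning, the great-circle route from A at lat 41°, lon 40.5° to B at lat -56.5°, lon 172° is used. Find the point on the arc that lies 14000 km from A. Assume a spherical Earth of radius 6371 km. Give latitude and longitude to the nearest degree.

≈ lat -54°, lon 138°

Write both endpoints as unit vectors p₁, p₂ with components (cos φ cos λ, cos φ sin λ, sin φ).
The central angle between the endpoints is δ = arccos(p₁·p₂) ≈ 2.538 rad (145.4°). The total great-circle distance is δ·R ≈ 2.538 × 6371 ≈ 16167 km, so the target fraction is f = 14000/16167 ≈ 0.866.
Interpolate at f ≈ 0.866 with slerp weights a = sin((1−f)δ)/sin δ ≈ 0.588, b = sin(fδ)/sin δ ≈ 1.426.
p = a·p₁ + b·p₂ ≈ (-0.442, 0.398, -0.804); φ = arcsin(p_z) ≈ -53.50°, λ = atan2(p_y, p_x) ≈ 138.06°.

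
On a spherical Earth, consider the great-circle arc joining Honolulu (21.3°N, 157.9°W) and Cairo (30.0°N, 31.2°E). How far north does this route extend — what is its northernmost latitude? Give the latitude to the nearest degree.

≈ 81°N

The great circle lies in the plane with unit normal n̂ = (p₁ × p₂)/|p₁ × p₂|.
Here n̂_z ≈ -0.162; the vertex latitude is φ_max = arccos|n̂_z| ≈ 80.7°.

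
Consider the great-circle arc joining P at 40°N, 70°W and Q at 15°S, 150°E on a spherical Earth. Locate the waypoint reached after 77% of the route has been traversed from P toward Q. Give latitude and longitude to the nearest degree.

≈ 7°N, 172°E

Convert each endpoint to a unit vector on the sphere (x = cos φ cos λ, y = cos φ sin λ, z = sin φ).
The central angle between the endpoints is δ = arccos(p₁·p₂) ≈ 2.394 rad (137.2°).
Interpolate at f = 0.77 with slerp weights a = sin((1−f)δ)/sin δ ≈ 0.769, b = sin(fδ)/sin δ ≈ 1.416.
p = a·p₁ + b·p₂ ≈ (-0.983, 0.130, 0.128); φ = arcsin(p_z) ≈ 7.35°, λ = atan2(p_y, p_x) ≈ 172.46°.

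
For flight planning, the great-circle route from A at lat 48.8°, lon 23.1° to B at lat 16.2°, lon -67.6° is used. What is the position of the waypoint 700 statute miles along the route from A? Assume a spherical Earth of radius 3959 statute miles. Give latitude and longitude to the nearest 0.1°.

≈ lat 49.8°, lon 7.6°

Convert each endpoint to a unit vector on the sphere (x = cos φ cos λ, y = cos φ sin λ, z = sin φ).
The central angle between the endpoints is δ = arccos(p₁·p₂) ≈ 1.367 rad (78.3°). The total great-circle distance is δ·R ≈ 1.367 × 3959 ≈ 5413 mi, so the target fraction is f = 700/5413 ≈ 0.129.
Interpolate at f ≈ 0.129 with slerp weights a = sin((1−f)δ)/sin δ ≈ 0.948, b = sin(fδ)/sin δ ≈ 0.180.
p = a·p₁ + b·p₂ ≈ (0.640, 0.086, 0.763); φ = arcsin(p_z) ≈ 49.77°, λ = atan2(p_y, p_x) ≈ 7.61°.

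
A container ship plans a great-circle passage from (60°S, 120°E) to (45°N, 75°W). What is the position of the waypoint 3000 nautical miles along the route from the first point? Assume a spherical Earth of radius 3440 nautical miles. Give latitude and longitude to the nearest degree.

≈ (59°S, 126°W)

Write both endpoints as unit vectors p₁, p₂ with components (cos φ cos λ, cos φ sin λ, sin φ).
The central angle between the endpoints is δ = arccos(p₁·p₂) ≈ 2.837 rad (162.5°). The total great-circle distance is δ·R ≈ 2.837 × 3440 ≈ 9758 nmi, so the target fraction is f = 3000/9758 ≈ 0.307.
Interpolate at f ≈ 0.307 with slerp weights a = sin((1−f)δ)/sin δ ≈ 3.076, b = sin(fδ)/sin δ ≈ 2.551.
p = a·p₁ + b·p₂ ≈ (-0.302, -0.410, -0.861); φ = arcsin(p_z) ≈ -59.37°, λ = atan2(p_y, p_x) ≈ -126.39°.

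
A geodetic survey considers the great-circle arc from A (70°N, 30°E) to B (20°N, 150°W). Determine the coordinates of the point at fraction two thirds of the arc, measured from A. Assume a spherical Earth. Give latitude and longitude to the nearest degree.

Write both endpoints as unit vectors p₁, p₂ with components (cos φ cos λ, cos φ sin λ, sin φ).
The central angle between the endpoints is δ = arccos(p₁·p₂) ≈ 1.571 rad (90.0°).
Interpolate at f = 2/3 with slerp weights a = sin((1−f)δ)/sin δ ≈ 0.500, b = sin(fδ)/sin δ ≈ 0.866.
p = a·p₁ + b·p₂ ≈ (-0.557, -0.321, 0.766); φ = arcsin(p_z) ≈ 50.00°, λ = atan2(p_y, p_x) ≈ -150.00°.

≈ (50°N, 150°W)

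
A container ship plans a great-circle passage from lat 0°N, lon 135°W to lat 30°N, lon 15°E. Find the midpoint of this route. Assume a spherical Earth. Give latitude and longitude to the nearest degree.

≈ lat 45°N, lon 75°W

Convert each endpoint to a unit vector on the sphere (x = cos φ cos λ, y = cos φ sin λ, z = sin φ).
The central angle between the endpoints is δ = arccos(p₁·p₂) ≈ 2.419 rad (138.6°).
Interpolate at f = 1/2 with slerp weights a = sin((1−f)δ)/sin δ ≈ 1.414, b = sin(fδ)/sin δ ≈ 1.414.
p = a·p₁ + b·p₂ ≈ (0.183, -0.683, 0.707); φ = arcsin(p_z) ≈ 45.00°, λ = atan2(p_y, p_x) ≈ -75.00°.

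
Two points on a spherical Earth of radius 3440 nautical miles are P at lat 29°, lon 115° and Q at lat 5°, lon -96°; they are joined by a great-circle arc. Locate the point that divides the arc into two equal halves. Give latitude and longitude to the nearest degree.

≈ lat 48°, lon -157°

Write both endpoints as unit vectors p₁, p₂ with components (cos φ cos λ, cos φ sin λ, sin φ).
The central angle between the endpoints is δ = arccos(p₁·p₂) ≈ 2.353 rad (134.8°).
Interpolate at f = 1/2 with slerp weights a = sin((1−f)δ)/sin δ ≈ 1.301, b = sin(fδ)/sin δ ≈ 1.301.
p = a·p₁ + b·p₂ ≈ (-0.616, -0.258, 0.744); φ = arcsin(p_z) ≈ 48.08°, λ = atan2(p_y, p_x) ≈ -157.31°.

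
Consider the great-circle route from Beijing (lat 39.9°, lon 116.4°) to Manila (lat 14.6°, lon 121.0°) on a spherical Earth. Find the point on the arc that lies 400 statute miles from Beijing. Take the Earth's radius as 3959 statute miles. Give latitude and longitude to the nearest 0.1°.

Convert each endpoint to a unit vector on the sphere (x = cos φ cos λ, y = cos φ sin λ, z = sin φ).
The central angle between the endpoints is δ = arccos(p₁·p₂) ≈ 0.447 rad (25.6°). The total great-circle distance is δ·R ≈ 0.447 × 3959 ≈ 1770 mi, so the target fraction is f = 400/1770 ≈ 0.226.
Interpolate at f ≈ 0.226 with slerp weights a = sin((1−f)δ)/sin δ ≈ 0.785, b = sin(fδ)/sin δ ≈ 0.233.
p = a·p₁ + b·p₂ ≈ (-0.384, 0.733, 0.562); φ = arcsin(p_z) ≈ 34.20°, λ = atan2(p_y, p_x) ≈ 117.65°.

≈ lat 34.2°, lon 117.7°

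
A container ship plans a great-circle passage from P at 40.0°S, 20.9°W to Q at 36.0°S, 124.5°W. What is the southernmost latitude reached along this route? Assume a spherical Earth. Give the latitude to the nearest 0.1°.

≈ 51.7°S

The great circle lies in the plane with unit normal n̂ = (p₁ × p₂)/|p₁ × p₂|.
Here n̂_z ≈ -0.619; the vertex latitude is φ_max = arccos|n̂_z| ≈ 51.7°.
Check via Clairaut: cos φ_max = |cos φ₁| · sin C = cos(40.0°)·sin(126.1°) ≈ 0.619, again giving ≈ 51.7°.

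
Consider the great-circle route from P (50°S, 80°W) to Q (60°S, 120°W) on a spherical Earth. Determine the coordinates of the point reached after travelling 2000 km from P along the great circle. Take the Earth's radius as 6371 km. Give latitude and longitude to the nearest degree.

The haversine formula gives a central angle δ ≈ 0.428 rad (24.5°) between the endpoints. The total great-circle distance is δ·R ≈ 0.428 × 6371 ≈ 2730 km, so the target fraction is f = 2000/2730 ≈ 0.733.
Interpolate at f ≈ 0.733 with slerp weights a = sin((1−f)δ)/sin δ ≈ 0.275, b = sin(fδ)/sin δ ≈ 0.743.
p = a·p₁ + b·p₂ ≈ (-0.155, -0.496, -0.854); φ = arcsin(p_z) ≈ -58.69°, λ = atan2(p_y, p_x) ≈ -107.37°.

≈ (59°S, 107°W)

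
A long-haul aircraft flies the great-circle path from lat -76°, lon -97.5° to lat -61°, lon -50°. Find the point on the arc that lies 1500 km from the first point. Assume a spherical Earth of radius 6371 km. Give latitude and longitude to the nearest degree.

≈ lat -68°, lon -61°

Write both endpoints as unit vectors p₁, p₂ with components (cos φ cos λ, cos φ sin λ, sin φ).
The central angle between the endpoints is δ = arccos(p₁·p₂) ≈ 0.382 rad (21.9°). The total great-circle distance is δ·R ≈ 0.382 × 6371 ≈ 2434 km, so the target fraction is f = 1500/2434 ≈ 0.616.
Interpolate at f ≈ 0.616 with slerp weights a = sin((1−f)δ)/sin δ ≈ 0.392, b = sin(fδ)/sin δ ≈ 0.626.
p = a·p₁ + b·p₂ ≈ (0.183, -0.326, -0.927); φ = arcsin(p_z) ≈ -68.04°, λ = atan2(p_y, p_x) ≈ -60.77°.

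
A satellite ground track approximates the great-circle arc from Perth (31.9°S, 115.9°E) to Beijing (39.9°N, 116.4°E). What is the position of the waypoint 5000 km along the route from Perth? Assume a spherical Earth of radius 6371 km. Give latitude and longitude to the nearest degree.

≈ (13°N, 116°E)

Convert each endpoint to a unit vector on the sphere (x = cos φ cos λ, y = cos φ sin λ, z = sin φ).
The central angle between the endpoints is δ = arccos(p₁·p₂) ≈ 1.253 rad (71.8°). The total great-circle distance is δ·R ≈ 1.253 × 6371 ≈ 7984 km, so the target fraction is f = 5000/7984 ≈ 0.626.
Interpolate at f ≈ 0.626 with slerp weights a = sin((1−f)δ)/sin δ ≈ 0.475, b = sin(fδ)/sin δ ≈ 0.744.
p = a·p₁ + b·p₂ ≈ (-0.430, 0.874, 0.226); φ = arcsin(p_z) ≈ 13.07°, λ = atan2(p_y, p_x) ≈ 116.19°.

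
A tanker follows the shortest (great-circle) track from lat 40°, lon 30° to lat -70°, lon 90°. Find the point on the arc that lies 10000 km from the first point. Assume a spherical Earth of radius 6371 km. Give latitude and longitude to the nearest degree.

≈ lat -46°, lon 59°

The haversine formula gives a central angle δ ≈ 2.064 rad (118.2°) between the endpoints. The total great-circle distance is δ·R ≈ 2.064 × 6371 ≈ 13147 km, so the target fraction is f = 10000/13147 ≈ 0.761.
Interpolate at f ≈ 0.761 with slerp weights a = sin((1−f)δ)/sin δ ≈ 0.538, b = sin(fδ)/sin δ ≈ 1.135.
p = a·p₁ + b·p₂ ≈ (0.357, 0.594, -0.721); φ = arcsin(p_z) ≈ -46.11°, λ = atan2(p_y, p_x) ≈ 59.01°.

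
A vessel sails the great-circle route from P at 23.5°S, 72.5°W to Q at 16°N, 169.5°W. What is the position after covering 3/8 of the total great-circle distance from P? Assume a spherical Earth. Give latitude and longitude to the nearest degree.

≈ 11°S, 111°W

From cos δ = sin φ₁ sin φ₂ + cos φ₁ cos φ₂ cos Δλ, the central angle is δ ≈ 1.790 rad (102.6°).
Interpolate at f = 3/8 with slerp weights a = sin((1−f)δ)/sin δ ≈ 0.922, b = sin(fδ)/sin δ ≈ 0.637.
p = a·p₁ + b·p₂ ≈ (-0.348, -0.918, -0.192); φ = arcsin(p_z) ≈ -11.06°, λ = atan2(p_y, p_x) ≈ -110.77°.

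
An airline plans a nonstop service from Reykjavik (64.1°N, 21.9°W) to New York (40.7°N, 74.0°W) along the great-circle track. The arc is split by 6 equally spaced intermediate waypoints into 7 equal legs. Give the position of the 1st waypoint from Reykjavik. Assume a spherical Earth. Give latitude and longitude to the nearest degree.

The haversine formula gives a central angle δ ≈ 0.660 rad (37.8°) between the endpoints.
Interpolate at f = 1/7 with slerp weights a = sin((1−f)δ)/sin δ ≈ 0.874, b = sin(fδ)/sin δ ≈ 0.154.
p = a·p₁ + b·p₂ ≈ (0.386, -0.254, 0.887); φ = arcsin(p_z) ≈ 62.45°, λ = atan2(p_y, p_x) ≈ -33.35°.

≈ 62°N, 33°W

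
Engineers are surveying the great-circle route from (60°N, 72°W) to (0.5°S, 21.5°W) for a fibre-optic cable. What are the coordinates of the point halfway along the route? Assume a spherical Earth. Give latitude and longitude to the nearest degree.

≈ (32°N, 38°W)

Write both endpoints as unit vectors p₁, p₂ with components (cos φ cos λ, cos φ sin λ, sin φ).
The central angle between the endpoints is δ = arccos(p₁·p₂) ≈ 1.255 rad (71.9°).
Interpolate at f = 1/2 with slerp weights a = sin((1−f)δ)/sin δ ≈ 0.618, b = sin(fδ)/sin δ ≈ 0.618.
p = a·p₁ + b·p₂ ≈ (0.670, -0.520, 0.530); φ = arcsin(p_z) ≈ 31.97°, λ = atan2(p_y, p_x) ≈ -37.82°.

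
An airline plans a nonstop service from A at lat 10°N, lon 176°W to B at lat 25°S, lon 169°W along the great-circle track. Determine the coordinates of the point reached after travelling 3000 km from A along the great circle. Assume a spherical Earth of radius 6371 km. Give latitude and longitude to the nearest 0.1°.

≈ lat 16.5°S, lon 170.9°W

The haversine formula gives a central angle δ ≈ 0.622 rad (35.7°) between the endpoints. The total great-circle distance is δ·R ≈ 0.622 × 6371 ≈ 3965 km, so the target fraction is f = 3000/3965 ≈ 0.757.
Interpolate at f ≈ 0.757 with slerp weights a = sin((1−f)δ)/sin δ ≈ 0.259, b = sin(fδ)/sin δ ≈ 0.778.
p = a·p₁ + b·p₂ ≈ (-0.947, -0.152, -0.284); φ = arcsin(p_z) ≈ -16.50°, λ = atan2(p_y, p_x) ≈ -170.86°.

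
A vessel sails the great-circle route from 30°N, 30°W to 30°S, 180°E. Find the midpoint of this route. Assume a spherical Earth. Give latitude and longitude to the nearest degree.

The haversine formula gives a central angle δ ≈ 2.689 rad (154.1°) between the endpoints.
Interpolate at f = 1/2 with slerp weights a = sin((1−f)δ)/sin δ ≈ 2.231, b = sin(fδ)/sin δ ≈ 2.231.
p = a·p₁ + b·p₂ ≈ (-0.259, -0.966, 0.000); φ = arcsin(p_z) ≈ 0.00°, λ = atan2(p_y, p_x) ≈ -105.00°.

≈ 0°N, 105°W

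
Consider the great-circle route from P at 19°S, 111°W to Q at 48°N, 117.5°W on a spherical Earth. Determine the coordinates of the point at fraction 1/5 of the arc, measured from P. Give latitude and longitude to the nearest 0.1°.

≈ 5.6°S, 112.1°W

From cos δ = sin φ₁ sin φ₂ + cos φ₁ cos φ₂ cos Δλ, the central angle is δ ≈ 1.174 rad (67.3°).
Interpolate at f = 1/5 with slerp weights a = sin((1−f)δ)/sin δ ≈ 0.875, b = sin(fδ)/sin δ ≈ 0.252.
p = a·p₁ + b·p₂ ≈ (-0.374, -0.922, -0.097); φ = arcsin(p_z) ≈ -5.59°, λ = atan2(p_y, p_x) ≈ -112.10°.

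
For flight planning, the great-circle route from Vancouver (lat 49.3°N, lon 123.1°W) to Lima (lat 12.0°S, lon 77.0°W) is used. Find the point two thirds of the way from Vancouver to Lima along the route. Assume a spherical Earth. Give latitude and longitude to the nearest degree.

≈ lat 9°N, lon 89°W

Write both endpoints as unit vectors p₁, p₂ with components (cos φ cos λ, cos φ sin λ, sin φ).
The central angle between the endpoints is δ = arccos(p₁·p₂) ≈ 1.282 rad (73.5°).
Interpolate at f = 2/3 with slerp weights a = sin((1−f)δ)/sin δ ≈ 0.432, b = sin(fδ)/sin δ ≈ 0.787.
p = a·p₁ + b·p₂ ≈ (0.019, -0.986, 0.164); φ = arcsin(p_z) ≈ 9.45°, λ = atan2(p_y, p_x) ≈ -88.89°.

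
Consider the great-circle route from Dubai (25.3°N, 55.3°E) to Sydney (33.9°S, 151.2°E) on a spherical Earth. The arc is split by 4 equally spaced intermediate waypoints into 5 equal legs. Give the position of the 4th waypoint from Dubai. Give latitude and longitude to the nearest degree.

The haversine formula gives a central angle δ ≈ 1.892 rad (108.4°) between the endpoints.
Interpolate at f = 4/5 with slerp weights a = sin((1−f)δ)/sin δ ≈ 0.389, b = sin(fδ)/sin δ ≈ 1.052.
p = a·p₁ + b·p₂ ≈ (-0.565, 0.710, -0.420); φ = arcsin(p_z) ≈ -24.86°, λ = atan2(p_y, p_x) ≈ 128.50°.

≈ (25°S, 129°E)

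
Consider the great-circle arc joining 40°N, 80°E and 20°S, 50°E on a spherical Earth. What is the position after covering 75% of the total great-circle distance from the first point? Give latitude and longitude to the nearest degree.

≈ 5°S, 57°E

Write both endpoints as unit vectors p₁, p₂ with components (cos φ cos λ, cos φ sin λ, sin φ).
The central angle between the endpoints is δ = arccos(p₁·p₂) ≈ 1.155 rad (66.2°).
Interpolate at f = 0.75 with slerp weights a = sin((1−f)δ)/sin δ ≈ 0.311, b = sin(fδ)/sin δ ≈ 0.833.
p = a·p₁ + b·p₂ ≈ (0.545, 0.834, -0.085); φ = arcsin(p_z) ≈ -4.86°, λ = atan2(p_y, p_x) ≈ 56.87°.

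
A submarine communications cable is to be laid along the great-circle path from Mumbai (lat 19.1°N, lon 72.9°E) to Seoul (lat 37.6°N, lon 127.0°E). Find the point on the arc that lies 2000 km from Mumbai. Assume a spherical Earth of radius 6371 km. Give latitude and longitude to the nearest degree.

≈ lat 28°N, lon 90°E

Convert each endpoint to a unit vector on the sphere (x = cos φ cos λ, y = cos φ sin λ, z = sin φ).
The central angle between the endpoints is δ = arccos(p₁·p₂) ≈ 0.878 rad (50.3°). The total great-circle distance is δ·R ≈ 0.878 × 6371 ≈ 5594 km, so the target fraction is f = 2000/5594 ≈ 0.358.
Interpolate at f ≈ 0.358 with slerp weights a = sin((1−f)δ)/sin δ ≈ 0.695, b = sin(fδ)/sin δ ≈ 0.401.
p = a·p₁ + b·p₂ ≈ (0.002, 0.881, 0.472); φ = arcsin(p_z) ≈ 28.18°, λ = atan2(p_y, p_x) ≈ 89.89°.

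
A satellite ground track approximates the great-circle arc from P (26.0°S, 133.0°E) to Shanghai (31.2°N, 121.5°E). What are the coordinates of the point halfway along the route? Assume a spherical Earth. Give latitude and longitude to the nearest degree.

Convert each endpoint to a unit vector on the sphere (x = cos φ cos λ, y = cos φ sin λ, z = sin φ).
The central angle between the endpoints is δ = arccos(p₁·p₂) ≈ 1.017 rad (58.2°).
Interpolate at f = 1/2 with slerp weights a = sin((1−f)δ)/sin δ ≈ 0.572, b = sin(fδ)/sin δ ≈ 0.572.
p = a·p₁ + b·p₂ ≈ (-0.607, 0.794, 0.046); φ = arcsin(p_z) ≈ 2.61°, λ = atan2(p_y, p_x) ≈ 127.39°.

≈ (3°N, 127°E)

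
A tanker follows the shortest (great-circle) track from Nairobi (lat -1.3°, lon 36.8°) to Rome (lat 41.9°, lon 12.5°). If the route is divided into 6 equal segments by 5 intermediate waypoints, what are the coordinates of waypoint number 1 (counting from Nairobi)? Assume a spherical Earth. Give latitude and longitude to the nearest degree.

From cos δ = sin φ₁ sin φ₂ + cos φ₁ cos φ₂ cos Δλ, the central angle is δ ≈ 0.846 rad (48.5°).
Interpolate at f = 1/6 with slerp weights a = sin((1−f)δ)/sin δ ≈ 0.866, b = sin(fδ)/sin δ ≈ 0.188.
p = a·p₁ + b·p₂ ≈ (0.829, 0.549, 0.106); φ = arcsin(p_z) ≈ 6.07°, λ = atan2(p_y, p_x) ≈ 33.49°.

≈ lat 6°, lon 33°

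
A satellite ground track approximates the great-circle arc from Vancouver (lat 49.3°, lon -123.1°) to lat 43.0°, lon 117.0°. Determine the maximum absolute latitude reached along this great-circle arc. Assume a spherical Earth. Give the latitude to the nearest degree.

The great circle lies in the plane with unit normal n̂ = (p₁ × p₂)/|p₁ × p₂|.
Here n̂_z ≈ -0.431; the vertex latitude is φ_max = arccos|n̂_z| ≈ 64.5°.

≈ 64°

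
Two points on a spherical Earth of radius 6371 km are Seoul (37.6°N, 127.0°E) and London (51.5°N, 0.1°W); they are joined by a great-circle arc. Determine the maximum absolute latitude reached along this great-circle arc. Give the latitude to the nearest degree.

The great circle lies in the plane with unit normal n̂ = (p₁ × p₂)/|p₁ × p₂|.
Here n̂_z ≈ -0.400; the vertex latitude is φ_max = arccos|n̂_z| ≈ 66.4°.
Check via Clairaut: cos φ_max = |cos φ₁| · sin C = cos(37.6°)·sin(30.3°) ≈ 0.400, again giving ≈ 66.4°.

≈ 66°N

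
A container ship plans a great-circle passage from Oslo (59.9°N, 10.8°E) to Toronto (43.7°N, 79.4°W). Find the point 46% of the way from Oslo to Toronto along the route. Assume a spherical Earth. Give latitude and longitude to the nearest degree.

≈ 61°N, 40°W

Convert each endpoint to a unit vector on the sphere (x = cos φ cos λ, y = cos φ sin λ, z = sin φ).
The central angle between the endpoints is δ = arccos(p₁·p₂) ≈ 0.932 rad (53.4°).
Interpolate at f = 0.46 with slerp weights a = sin((1−f)δ)/sin δ ≈ 0.601, b = sin(fδ)/sin δ ≈ 0.518.
p = a·p₁ + b·p₂ ≈ (0.365, -0.311, 0.877); φ = arcsin(p_z) ≈ 61.33°, λ = atan2(p_y, p_x) ≈ -40.49°.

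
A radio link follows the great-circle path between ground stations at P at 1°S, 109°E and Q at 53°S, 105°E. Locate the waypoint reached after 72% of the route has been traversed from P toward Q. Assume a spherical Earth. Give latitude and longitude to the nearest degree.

Write both endpoints as unit vectors p₁, p₂ with components (cos φ cos λ, cos φ sin λ, sin φ).
The central angle between the endpoints is δ = arccos(p₁·p₂) ≈ 0.909 rad (52.1°).
Interpolate at f = 0.72 with slerp weights a = sin((1−f)δ)/sin δ ≈ 0.319, b = sin(fδ)/sin δ ≈ 0.772.
p = a·p₁ + b·p₂ ≈ (-0.224, 0.750, -0.622); φ = arcsin(p_z) ≈ -38.45°, λ = atan2(p_y, p_x) ≈ 106.63°.

≈ 38°S, 107°E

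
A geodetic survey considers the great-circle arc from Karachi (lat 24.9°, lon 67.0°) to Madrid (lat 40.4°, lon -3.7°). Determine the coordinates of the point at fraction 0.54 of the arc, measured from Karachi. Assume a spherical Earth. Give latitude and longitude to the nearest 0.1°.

≈ lat 38.8°, lon 32.2°

Convert each endpoint to a unit vector on the sphere (x = cos φ cos λ, y = cos φ sin λ, z = sin φ).
The central angle between the endpoints is δ = arccos(p₁·p₂) ≈ 1.046 rad (59.9°).
Interpolate at f = 0.54 with slerp weights a = sin((1−f)δ)/sin δ ≈ 0.535, b = sin(fδ)/sin δ ≈ 0.618.
p = a·p₁ + b·p₂ ≈ (0.660, 0.416, 0.626); φ = arcsin(p_z) ≈ 38.76°, λ = atan2(p_y, p_x) ≈ 32.25°.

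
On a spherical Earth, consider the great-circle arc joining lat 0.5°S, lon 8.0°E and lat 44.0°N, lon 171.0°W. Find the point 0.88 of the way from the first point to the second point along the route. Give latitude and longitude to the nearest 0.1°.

From cos δ = sin φ₁ sin φ₂ + cos φ₁ cos φ₂ cos Δλ, the central angle is δ ≈ 2.382 rad (136.5°).
Interpolate at f = 0.88 with slerp weights a = sin((1−f)δ)/sin δ ≈ 0.410, b = sin(fδ)/sin δ ≈ 1.256.
p = a·p₁ + b·p₂ ≈ (-0.487, -0.084, 0.869); φ = arcsin(p_z) ≈ 60.37°, λ = atan2(p_y, p_x) ≈ -170.17°.

≈ lat 60.4°N, lon 170.2°W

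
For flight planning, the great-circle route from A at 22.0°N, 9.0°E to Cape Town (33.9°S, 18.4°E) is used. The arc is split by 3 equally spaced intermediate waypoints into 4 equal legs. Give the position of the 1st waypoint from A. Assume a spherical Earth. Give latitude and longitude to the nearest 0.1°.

≈ 8.0°N, 11.3°E

Convert each endpoint to a unit vector on the sphere (x = cos φ cos λ, y = cos φ sin λ, z = sin φ).
The central angle between the endpoints is δ = arccos(p₁·p₂) ≈ 0.988 rad (56.6°).
Interpolate at f = 1/4 with slerp weights a = sin((1−f)δ)/sin δ ≈ 0.808, b = sin(fδ)/sin δ ≈ 0.293.
p = a·p₁ + b·p₂ ≈ (0.971, 0.194, 0.140); φ = arcsin(p_z) ≈ 8.02°, λ = atan2(p_y, p_x) ≈ 11.30°.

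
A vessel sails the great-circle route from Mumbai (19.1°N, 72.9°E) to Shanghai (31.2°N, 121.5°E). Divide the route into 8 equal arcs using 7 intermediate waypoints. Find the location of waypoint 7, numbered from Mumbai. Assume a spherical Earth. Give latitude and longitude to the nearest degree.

≈ (31°N, 115°E)

Convert each endpoint to a unit vector on the sphere (x = cos φ cos λ, y = cos φ sin λ, z = sin φ).
The central angle between the endpoints is δ = arccos(p₁·p₂) ≈ 0.790 rad (45.2°).
Interpolate at f = 7/8 with slerp weights a = sin((1−f)δ)/sin δ ≈ 0.139, b = sin(fδ)/sin δ ≈ 0.897.
p = a·p₁ + b·p₂ ≈ (-0.363, 0.780, 0.510); φ = arcsin(p_z) ≈ 30.68°, λ = atan2(p_y, p_x) ≈ 114.93°.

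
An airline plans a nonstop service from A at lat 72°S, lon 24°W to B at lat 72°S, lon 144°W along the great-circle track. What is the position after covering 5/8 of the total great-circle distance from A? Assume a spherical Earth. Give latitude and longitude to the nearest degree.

≈ lat 80°S, lon 107°W

Convert each endpoint to a unit vector on the sphere (x = cos φ cos λ, y = cos φ sin λ, z = sin φ).
The central angle between the endpoints is δ = arccos(p₁·p₂) ≈ 0.542 rad (31.0°).
Interpolate at f = 5/8 with slerp weights a = sin((1−f)δ)/sin δ ≈ 0.391, b = sin(fδ)/sin δ ≈ 0.644.
p = a·p₁ + b·p₂ ≈ (-0.051, -0.166, -0.985); φ = arcsin(p_z) ≈ -80.00°, λ = atan2(p_y, p_x) ≈ -106.93°.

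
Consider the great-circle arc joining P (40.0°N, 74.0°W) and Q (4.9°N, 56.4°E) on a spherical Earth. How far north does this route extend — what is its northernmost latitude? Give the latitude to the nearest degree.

The great circle lies in the plane with unit normal n̂ = (p₁ × p₂)/|p₁ × p₂|.
Here n̂_z ≈ +0.647; the vertex latitude is φ_max = arccos|n̂_z| ≈ 49.7°.
Check via Clairaut: cos φ_max = |cos φ₁| · sin C = cos(40.0°)·sin(57.7°) ≈ 0.647, again giving ≈ 49.7°.

≈ 50°N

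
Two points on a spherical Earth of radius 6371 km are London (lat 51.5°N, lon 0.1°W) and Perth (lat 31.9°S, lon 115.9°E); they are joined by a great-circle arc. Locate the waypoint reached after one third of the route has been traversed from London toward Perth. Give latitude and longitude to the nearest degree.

≈ lat 33°N, lon 55°E

The haversine formula gives a central angle δ ≈ 2.272 rad (130.2°) between the endpoints.
Interpolate at f = 1/3 with slerp weights a = sin((1−f)δ)/sin δ ≈ 1.307, b = sin(fδ)/sin δ ≈ 0.899.
p = a·p₁ + b·p₂ ≈ (0.480, 0.685, 0.548); φ = arcsin(p_z) ≈ 33.20°, λ = atan2(p_y, p_x) ≈ 54.99°.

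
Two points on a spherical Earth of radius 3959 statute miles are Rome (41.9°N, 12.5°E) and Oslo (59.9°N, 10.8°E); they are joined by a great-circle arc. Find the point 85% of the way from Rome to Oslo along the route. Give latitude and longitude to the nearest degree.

≈ 57°N, 11°E

Convert each endpoint to a unit vector on the sphere (x = cos φ cos λ, y = cos φ sin λ, z = sin φ).
The central angle between the endpoints is δ = arccos(p₁·p₂) ≈ 0.315 rad (18.0°).
Interpolate at f = 0.85 with slerp weights a = sin((1−f)δ)/sin δ ≈ 0.152, b = sin(fδ)/sin δ ≈ 0.854.
p = a·p₁ + b·p₂ ≈ (0.531, 0.105, 0.841); φ = arcsin(p_z) ≈ 57.20°, λ = atan2(p_y, p_x) ≈ 11.16°.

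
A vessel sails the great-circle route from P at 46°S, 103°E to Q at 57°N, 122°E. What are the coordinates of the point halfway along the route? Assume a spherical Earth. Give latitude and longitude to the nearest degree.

≈ 6°N, 111°E

Convert each endpoint to a unit vector on the sphere (x = cos φ cos λ, y = cos φ sin λ, z = sin φ).
The central angle between the endpoints is δ = arccos(p₁·p₂) ≈ 1.819 rad (104.2°).
Interpolate at f = 1/2 with slerp weights a = sin((1−f)δ)/sin δ ≈ 0.814, b = sin(fδ)/sin δ ≈ 0.814.
p = a·p₁ + b·p₂ ≈ (-0.362, 0.927, 0.097); φ = arcsin(p_z) ≈ 5.57°, λ = atan2(p_y, p_x) ≈ 111.34°.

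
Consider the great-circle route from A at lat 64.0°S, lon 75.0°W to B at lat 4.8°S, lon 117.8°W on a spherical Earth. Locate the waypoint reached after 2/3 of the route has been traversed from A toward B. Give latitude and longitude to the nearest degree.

≈ lat 26°S, lon 110°W

From cos δ = sin φ₁ sin φ₂ + cos φ₁ cos φ₂ cos Δλ, the central angle is δ ≈ 1.164 rad (66.7°).
Interpolate at f = 2/3 with slerp weights a = sin((1−f)δ)/sin δ ≈ 0.412, b = sin(fδ)/sin δ ≈ 0.763.
p = a·p₁ + b·p₂ ≈ (-0.308, -0.847, -0.434); φ = arcsin(p_z) ≈ -25.73°, λ = atan2(p_y, p_x) ≈ -109.97°.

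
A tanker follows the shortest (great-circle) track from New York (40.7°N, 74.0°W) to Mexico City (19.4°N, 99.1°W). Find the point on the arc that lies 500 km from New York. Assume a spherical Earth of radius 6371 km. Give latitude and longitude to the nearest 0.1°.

The haversine formula gives a central angle δ ≈ 0.527 rad (30.2°) between the endpoints. The total great-circle distance is δ·R ≈ 0.527 × 6371 ≈ 3359 km, so the target fraction is f = 500/3359 ≈ 0.149.
Interpolate at f ≈ 0.149 with slerp weights a = sin((1−f)δ)/sin δ ≈ 0.862, b = sin(fδ)/sin δ ≈ 0.156.
p = a·p₁ + b·p₂ ≈ (0.157, -0.774, 0.614); φ = arcsin(p_z) ≈ 37.88°, λ = atan2(p_y, p_x) ≈ -78.53°.

≈ 37.9°N, 78.5°W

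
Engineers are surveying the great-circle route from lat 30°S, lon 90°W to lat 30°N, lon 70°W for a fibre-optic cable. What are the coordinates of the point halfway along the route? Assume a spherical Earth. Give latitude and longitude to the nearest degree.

≈ lat 0°N, lon 80°W

Convert each endpoint to a unit vector on the sphere (x = cos φ cos λ, y = cos φ sin λ, z = sin φ).
The central angle between the endpoints is δ = arccos(p₁·p₂) ≈ 1.099 rad (62.9°).
Interpolate at f = 1/2 with slerp weights a = sin((1−f)δ)/sin δ ≈ 0.586, b = sin(fδ)/sin δ ≈ 0.586.
p = a·p₁ + b·p₂ ≈ (0.174, -0.985, 0.000); φ = arcsin(p_z) ≈ 0.00°, λ = atan2(p_y, p_x) ≈ -80.00°.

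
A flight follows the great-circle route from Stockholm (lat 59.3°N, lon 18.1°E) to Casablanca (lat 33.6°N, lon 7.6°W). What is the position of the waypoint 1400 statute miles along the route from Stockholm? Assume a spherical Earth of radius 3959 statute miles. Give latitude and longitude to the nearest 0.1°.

≈ lat 42.9°N, lon 1.4°W

Convert each endpoint to a unit vector on the sphere (x = cos φ cos λ, y = cos φ sin λ, z = sin φ).
The central angle between the endpoints is δ = arccos(p₁·p₂) ≈ 0.537 rad (30.8°). The total great-circle distance is δ·R ≈ 0.537 × 3959 ≈ 2128 mi, so the target fraction is f = 1400/2128 ≈ 0.658.
Interpolate at f ≈ 0.658 with slerp weights a = sin((1−f)δ)/sin δ ≈ 0.357, b = sin(fδ)/sin δ ≈ 0.676.
p = a·p₁ + b·p₂ ≈ (0.732, -0.018, 0.681); φ = arcsin(p_z) ≈ 42.95°, λ = atan2(p_y, p_x) ≈ -1.40°.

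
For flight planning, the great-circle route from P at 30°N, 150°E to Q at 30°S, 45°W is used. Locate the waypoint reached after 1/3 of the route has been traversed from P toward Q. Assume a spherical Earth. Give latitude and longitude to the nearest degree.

≈ 14°N, 152°W

Convert each endpoint to a unit vector on the sphere (x = cos φ cos λ, y = cos φ sin λ, z = sin φ).
The central angle between the endpoints is δ = arccos(p₁·p₂) ≈ 2.915 rad (167.0°).
Interpolate at f = 1/3 with slerp weights a = sin((1−f)δ)/sin δ ≈ 4.146, b = sin(fδ)/sin δ ≈ 3.676.
p = a·p₁ + b·p₂ ≈ (-0.858, -0.456, 0.235); φ = arcsin(p_z) ≈ 13.59°, λ = atan2(p_y, p_x) ≈ -152.03°.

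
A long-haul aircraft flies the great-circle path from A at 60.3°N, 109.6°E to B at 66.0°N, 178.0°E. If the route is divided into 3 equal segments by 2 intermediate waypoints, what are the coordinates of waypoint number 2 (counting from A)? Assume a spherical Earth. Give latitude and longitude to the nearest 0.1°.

Write both endpoints as unit vectors p₁, p₂ with components (cos φ cos λ, cos φ sin λ, sin φ).
The central angle between the endpoints is δ = arccos(p₁·p₂) ≈ 0.520 rad (29.8°).
Interpolate at f = 2/3 with slerp weights a = sin((1−f)δ)/sin δ ≈ 0.347, b = sin(fδ)/sin δ ≈ 0.684.
p = a·p₁ + b·p₂ ≈ (-0.336, 0.172, 0.926); φ = arcsin(p_z) ≈ 67.85°, λ = atan2(p_y, p_x) ≈ 152.91°.

≈ 67.9°N, 152.9°E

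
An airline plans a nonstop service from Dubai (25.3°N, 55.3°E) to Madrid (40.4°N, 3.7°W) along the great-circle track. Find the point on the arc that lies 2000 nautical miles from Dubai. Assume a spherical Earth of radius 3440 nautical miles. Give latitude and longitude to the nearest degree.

≈ (39°N, 19°E)

Convert each endpoint to a unit vector on the sphere (x = cos φ cos λ, y = cos φ sin λ, z = sin φ).
The central angle between the endpoints is δ = arccos(p₁·p₂) ≈ 0.887 rad (50.8°). The total great-circle distance is δ·R ≈ 0.887 × 3440 ≈ 3052 nmi, so the target fraction is f = 2000/3052 ≈ 0.655.
Interpolate at f ≈ 0.655 with slerp weights a = sin((1−f)δ)/sin δ ≈ 0.388, b = sin(fδ)/sin δ ≈ 0.708.
p = a·p₁ + b·p₂ ≈ (0.738, 0.254, 0.625); φ = arcsin(p_z) ≈ 38.69°, λ = atan2(p_y, p_x) ≈ 18.98°.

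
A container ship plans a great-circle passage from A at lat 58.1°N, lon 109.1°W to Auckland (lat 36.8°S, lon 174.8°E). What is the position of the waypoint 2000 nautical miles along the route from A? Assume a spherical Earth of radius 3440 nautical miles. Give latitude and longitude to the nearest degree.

≈ lat 34°N, lon 143°W

Convert each endpoint to a unit vector on the sphere (x = cos φ cos λ, y = cos φ sin λ, z = sin φ).
The central angle between the endpoints is δ = arccos(p₁·p₂) ≈ 1.990 rad (114.0°). The total great-circle distance is δ·R ≈ 1.990 × 3440 ≈ 6845 nmi, so the target fraction is f = 2000/6845 ≈ 0.292.
Interpolate at f ≈ 0.292 with slerp weights a = sin((1−f)δ)/sin δ ≈ 1.080, b = sin(fδ)/sin δ ≈ 0.601.
p = a·p₁ + b·p₂ ≈ (-0.666, -0.496, 0.557); φ = arcsin(p_z) ≈ 33.85°, λ = atan2(p_y, p_x) ≈ -143.34°.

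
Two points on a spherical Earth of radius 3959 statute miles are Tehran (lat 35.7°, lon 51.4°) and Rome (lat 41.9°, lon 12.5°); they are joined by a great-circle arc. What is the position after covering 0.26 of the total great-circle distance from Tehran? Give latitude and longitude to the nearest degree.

Write both endpoints as unit vectors p₁, p₂ with components (cos φ cos λ, cos φ sin λ, sin φ).
The central angle between the endpoints is δ = arccos(p₁·p₂) ≈ 0.535 rad (30.7°).
Interpolate at f = 0.26 with slerp weights a = sin((1−f)δ)/sin δ ≈ 0.756, b = sin(fδ)/sin δ ≈ 0.272.
p = a·p₁ + b·p₂ ≈ (0.581, 0.524, 0.623); φ = arcsin(p_z) ≈ 38.54°, λ = atan2(p_y, p_x) ≈ 42.05°.

≈ lat 39°, lon 42°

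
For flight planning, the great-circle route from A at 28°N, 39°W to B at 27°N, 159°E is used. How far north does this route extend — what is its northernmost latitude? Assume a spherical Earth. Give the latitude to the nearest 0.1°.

≈ 73.3°N

The great circle lies in the plane with unit normal n̂ = (p₁ × p₂)/|p₁ × p₂|.
Here n̂_z ≈ -0.288; the vertex latitude is φ_max = arccos|n̂_z| ≈ 73.3°.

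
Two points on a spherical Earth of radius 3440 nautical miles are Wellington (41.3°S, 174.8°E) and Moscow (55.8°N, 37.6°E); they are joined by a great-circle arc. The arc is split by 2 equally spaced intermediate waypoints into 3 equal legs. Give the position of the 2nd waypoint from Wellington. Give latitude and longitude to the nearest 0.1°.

≈ (37.3°N, 108.5°E)

The haversine formula gives a central angle δ ≈ 2.598 rad (148.8°) between the endpoints.
Interpolate at f = 2/3 with slerp weights a = sin((1−f)δ)/sin δ ≈ 1.472, b = sin(fδ)/sin δ ≈ 1.908.
p = a·p₁ + b·p₂ ≈ (-0.252, 0.754, 0.606); φ = arcsin(p_z) ≈ 37.31°, λ = atan2(p_y, p_x) ≈ 108.46°.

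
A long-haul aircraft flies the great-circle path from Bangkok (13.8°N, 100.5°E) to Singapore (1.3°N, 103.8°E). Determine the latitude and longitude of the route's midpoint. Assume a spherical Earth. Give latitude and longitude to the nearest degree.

≈ (8°N, 102°E)

Write both endpoints as unit vectors p₁, p₂ with components (cos φ cos λ, cos φ sin λ, sin φ).
The central angle between the endpoints is δ = arccos(p₁·p₂) ≈ 0.225 rad (12.9°).
Interpolate at f = 1/2 with slerp weights a = sin((1−f)δ)/sin δ ≈ 0.503, b = sin(fδ)/sin δ ≈ 0.503.
p = a·p₁ + b·p₂ ≈ (-0.209, 0.969, 0.131); φ = arcsin(p_z) ≈ 7.55°, λ = atan2(p_y, p_x) ≈ 102.17°.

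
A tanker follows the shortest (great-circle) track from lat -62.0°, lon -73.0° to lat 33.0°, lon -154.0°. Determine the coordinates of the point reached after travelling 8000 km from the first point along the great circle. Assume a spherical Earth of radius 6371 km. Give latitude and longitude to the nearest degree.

From cos δ = sin φ₁ sin φ₂ + cos φ₁ cos φ₂ cos Δλ, the central angle is δ ≈ 2.003 rad (114.8°). The total great-circle distance is δ·R ≈ 2.003 × 6371 ≈ 12764 km, so the target fraction is f = 8000/12764 ≈ 0.627.
Interpolate at f ≈ 0.627 with slerp weights a = sin((1−f)δ)/sin δ ≈ 0.749, b = sin(fδ)/sin δ ≈ 1.047.
p = a·p₁ + b·p₂ ≈ (-0.687, -0.721, -0.091); φ = arcsin(p_z) ≈ -5.22°, λ = atan2(p_y, p_x) ≈ -133.59°.

≈ lat -5°, lon -134°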